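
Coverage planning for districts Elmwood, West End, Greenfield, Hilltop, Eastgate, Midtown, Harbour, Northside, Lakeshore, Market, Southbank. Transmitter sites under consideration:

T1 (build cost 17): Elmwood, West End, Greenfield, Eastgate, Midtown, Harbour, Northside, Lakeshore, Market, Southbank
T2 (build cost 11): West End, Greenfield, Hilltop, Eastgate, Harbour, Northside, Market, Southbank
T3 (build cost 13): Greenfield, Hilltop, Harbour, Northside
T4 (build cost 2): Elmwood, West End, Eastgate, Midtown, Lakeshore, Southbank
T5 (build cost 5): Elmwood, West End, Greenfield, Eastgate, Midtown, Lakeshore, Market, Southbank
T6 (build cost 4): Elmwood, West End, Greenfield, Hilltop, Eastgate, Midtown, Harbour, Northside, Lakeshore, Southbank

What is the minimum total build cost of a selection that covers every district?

T5, T6 cover every district at build cost 5 + 4 = 9.
Any cover uses at least 2 transmitter sites; among all covering selections none totals below 9.
Greedy by coverage-per-build cost would pick T4, T6, T5 for 11 — worse than the optimum 9.

9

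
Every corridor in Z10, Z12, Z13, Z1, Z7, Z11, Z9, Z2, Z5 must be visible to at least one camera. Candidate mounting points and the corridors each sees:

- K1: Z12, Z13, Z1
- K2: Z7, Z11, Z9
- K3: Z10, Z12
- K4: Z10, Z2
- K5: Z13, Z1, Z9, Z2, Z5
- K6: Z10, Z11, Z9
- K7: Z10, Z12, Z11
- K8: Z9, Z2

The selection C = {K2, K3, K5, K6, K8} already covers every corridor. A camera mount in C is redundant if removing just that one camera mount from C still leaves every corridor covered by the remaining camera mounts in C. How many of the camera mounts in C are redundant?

2

Drop K2: Z7 uncovered — not redundant.
Drop K3: Z12 uncovered — not redundant.
Drop K5: Z13, Z1, Z5 uncovered — not redundant.
Drop K6: the rest still cover every corridor — redundant.
Drop K8: the rest still cover every corridor — redundant.
2 redundant: K6, K8.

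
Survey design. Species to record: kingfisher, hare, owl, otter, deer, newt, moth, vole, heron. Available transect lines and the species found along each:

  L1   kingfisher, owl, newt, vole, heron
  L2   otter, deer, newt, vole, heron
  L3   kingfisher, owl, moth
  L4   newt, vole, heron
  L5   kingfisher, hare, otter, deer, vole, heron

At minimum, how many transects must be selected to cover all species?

3

L1, L3, L5 together cover {kingfisher, hare, owl, otter, deer, newt, moth, vole, heron} — every species.
No 2 of the 5 transects cover everything (all 10 pairs fall short), so 3 is minimum.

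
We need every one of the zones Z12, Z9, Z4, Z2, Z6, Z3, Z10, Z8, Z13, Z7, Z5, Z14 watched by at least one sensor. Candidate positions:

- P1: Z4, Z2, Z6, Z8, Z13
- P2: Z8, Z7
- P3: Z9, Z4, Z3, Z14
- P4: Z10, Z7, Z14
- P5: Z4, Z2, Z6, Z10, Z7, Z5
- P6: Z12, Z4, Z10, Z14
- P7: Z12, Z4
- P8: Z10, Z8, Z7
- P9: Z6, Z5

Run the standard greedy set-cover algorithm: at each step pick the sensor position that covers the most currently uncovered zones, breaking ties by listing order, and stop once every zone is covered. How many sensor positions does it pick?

4

Pick 1: P5 covers 6 new zones (Z4, Z2, Z6, Z10, Z7, Z5).
Pick 2: P3 covers 3 new zones (Z9, Z3, Z14).
Pick 3: P1 covers 2 new zones (Z8, Z13).
Pick 4: P6 covers 1 new zones (Z12).
Greedy uses 4 sensor positions.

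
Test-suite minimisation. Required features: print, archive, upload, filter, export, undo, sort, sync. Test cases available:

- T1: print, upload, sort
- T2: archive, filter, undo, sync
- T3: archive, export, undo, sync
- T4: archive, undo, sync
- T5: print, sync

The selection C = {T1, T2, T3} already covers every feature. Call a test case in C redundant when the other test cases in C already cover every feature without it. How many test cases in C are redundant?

Drop T1: print, upload, sort uncovered — not redundant.
Drop T2: filter uncovered — not redundant.
Drop T3: export uncovered — not redundant.
None of the test cases in C is redundant.

0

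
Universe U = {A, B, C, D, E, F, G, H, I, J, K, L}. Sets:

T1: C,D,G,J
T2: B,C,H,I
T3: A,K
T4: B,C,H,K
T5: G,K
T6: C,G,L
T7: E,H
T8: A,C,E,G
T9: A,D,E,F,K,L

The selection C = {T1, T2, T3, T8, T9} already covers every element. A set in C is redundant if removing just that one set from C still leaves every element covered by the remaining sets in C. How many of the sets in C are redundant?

2

Drop T1: J uncovered — not redundant.
Drop T2: B, H, I uncovered — not redundant.
Drop T3: the rest still cover every element — redundant.
Drop T8: the rest still cover every element — redundant.
Drop T9: F, L uncovered — not redundant.
2 redundant: T3, T8.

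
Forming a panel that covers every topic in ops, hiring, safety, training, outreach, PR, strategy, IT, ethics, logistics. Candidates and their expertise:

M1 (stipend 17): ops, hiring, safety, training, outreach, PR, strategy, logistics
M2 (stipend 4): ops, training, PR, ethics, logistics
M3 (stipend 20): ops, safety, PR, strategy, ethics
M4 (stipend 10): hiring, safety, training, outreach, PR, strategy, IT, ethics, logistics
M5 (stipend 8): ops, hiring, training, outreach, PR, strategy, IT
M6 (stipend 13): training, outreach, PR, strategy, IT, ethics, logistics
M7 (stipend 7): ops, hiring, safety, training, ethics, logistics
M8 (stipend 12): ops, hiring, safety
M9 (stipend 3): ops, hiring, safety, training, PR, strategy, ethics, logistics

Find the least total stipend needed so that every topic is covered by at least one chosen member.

11

M5, M9 cover every topic at stipend 8 + 3 = 11.
Any cover uses at least 2 members; among all covering selections none totals below 11.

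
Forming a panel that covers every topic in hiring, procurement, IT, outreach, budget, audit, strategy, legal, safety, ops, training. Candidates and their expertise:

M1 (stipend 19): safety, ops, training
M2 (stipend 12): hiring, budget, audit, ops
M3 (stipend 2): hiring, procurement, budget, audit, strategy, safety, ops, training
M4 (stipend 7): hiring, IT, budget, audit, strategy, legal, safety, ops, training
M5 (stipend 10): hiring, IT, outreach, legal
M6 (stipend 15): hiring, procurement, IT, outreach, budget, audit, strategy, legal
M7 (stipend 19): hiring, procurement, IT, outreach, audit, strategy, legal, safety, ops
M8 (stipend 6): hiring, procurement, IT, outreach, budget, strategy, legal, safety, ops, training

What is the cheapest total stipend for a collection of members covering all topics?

8

M3, M8 cover every topic at stipend 2 + 6 = 8.
Any cover uses at least 2 members; among all covering selections none totals below 8.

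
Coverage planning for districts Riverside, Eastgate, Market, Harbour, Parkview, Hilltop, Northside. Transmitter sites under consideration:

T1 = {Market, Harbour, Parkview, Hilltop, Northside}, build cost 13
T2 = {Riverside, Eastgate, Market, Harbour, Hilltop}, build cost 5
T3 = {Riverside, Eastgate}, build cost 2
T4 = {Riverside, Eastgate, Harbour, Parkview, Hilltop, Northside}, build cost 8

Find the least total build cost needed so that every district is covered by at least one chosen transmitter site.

T2, T4 cover every district at build cost 5 + 8 = 13.
Any cover uses at least 2 transmitter sites; among all covering selections none totals below 13.

13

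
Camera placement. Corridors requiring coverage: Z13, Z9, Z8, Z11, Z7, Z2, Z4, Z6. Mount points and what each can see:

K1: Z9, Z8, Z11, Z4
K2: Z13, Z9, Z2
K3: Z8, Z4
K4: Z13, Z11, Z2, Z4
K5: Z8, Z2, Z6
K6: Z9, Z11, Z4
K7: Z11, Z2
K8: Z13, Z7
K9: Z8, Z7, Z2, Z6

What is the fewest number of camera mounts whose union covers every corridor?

K1, K2, K9 together cover {Z13, Z9, Z8, Z11, Z7, Z2, Z4, Z6} — every corridor.
No 2 of the 9 camera mounts cover everything (all 36 pairs fall short), so 3 is minimum.

3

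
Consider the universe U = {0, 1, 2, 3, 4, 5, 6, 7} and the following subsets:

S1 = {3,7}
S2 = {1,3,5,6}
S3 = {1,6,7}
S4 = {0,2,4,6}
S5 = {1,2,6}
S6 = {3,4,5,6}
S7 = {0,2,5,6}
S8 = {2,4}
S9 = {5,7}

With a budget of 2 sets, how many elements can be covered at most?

7

Choosing S2, S4 covers {0, 1, 2, 3, 4, 5, 6} — 7 elements.
No choice of 2 sets does better; here 7 is left uncovered.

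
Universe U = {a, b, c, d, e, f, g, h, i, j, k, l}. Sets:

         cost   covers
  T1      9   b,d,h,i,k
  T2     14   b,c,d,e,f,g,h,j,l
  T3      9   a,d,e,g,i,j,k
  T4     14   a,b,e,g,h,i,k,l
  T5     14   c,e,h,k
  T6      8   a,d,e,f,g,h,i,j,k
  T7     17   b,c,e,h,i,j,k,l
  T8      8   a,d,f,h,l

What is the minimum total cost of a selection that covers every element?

22

T2, T6 cover every element at cost 14 + 8 = 22.
Any cover uses at least 2 sets; among all covering selections none totals below 22.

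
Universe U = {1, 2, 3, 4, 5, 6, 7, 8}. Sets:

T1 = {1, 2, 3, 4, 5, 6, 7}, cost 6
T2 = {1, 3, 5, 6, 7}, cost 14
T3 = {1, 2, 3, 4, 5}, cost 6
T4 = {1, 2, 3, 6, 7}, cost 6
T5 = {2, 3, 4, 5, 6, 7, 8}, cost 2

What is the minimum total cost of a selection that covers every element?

8

T1, T5 cover every element at cost 6 + 2 = 8.
Any cover uses at least 2 sets; among all covering selections none totals below 8.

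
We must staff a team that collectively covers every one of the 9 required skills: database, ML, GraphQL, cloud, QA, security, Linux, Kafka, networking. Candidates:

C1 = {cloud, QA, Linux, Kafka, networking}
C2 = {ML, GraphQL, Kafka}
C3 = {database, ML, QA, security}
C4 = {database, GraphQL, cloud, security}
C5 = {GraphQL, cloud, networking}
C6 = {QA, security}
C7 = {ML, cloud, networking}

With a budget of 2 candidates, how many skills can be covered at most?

Choosing C1, C3 covers {database, ML, cloud, QA, security, Linux, Kafka, networking} — 8 skills.
No choice of 2 candidates does better; here GraphQL is left uncovered.

8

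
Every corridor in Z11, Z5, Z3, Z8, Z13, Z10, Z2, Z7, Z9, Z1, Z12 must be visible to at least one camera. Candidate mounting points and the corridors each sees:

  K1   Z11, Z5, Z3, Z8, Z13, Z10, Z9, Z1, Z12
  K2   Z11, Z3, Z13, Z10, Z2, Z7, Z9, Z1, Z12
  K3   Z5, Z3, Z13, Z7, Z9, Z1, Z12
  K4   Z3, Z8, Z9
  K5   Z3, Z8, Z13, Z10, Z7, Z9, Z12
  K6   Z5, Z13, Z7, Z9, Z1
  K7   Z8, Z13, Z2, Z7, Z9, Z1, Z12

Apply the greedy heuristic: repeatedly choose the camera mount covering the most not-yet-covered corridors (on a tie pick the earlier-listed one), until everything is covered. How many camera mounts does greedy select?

2

Pick 1: K1 covers 9 new corridors (Z11, Z5, Z3, Z8, Z13, Z10, Z9, Z1, Z12).
Pick 2: K2 covers 2 new corridors (Z2, Z7).
Greedy uses 2 camera mounts.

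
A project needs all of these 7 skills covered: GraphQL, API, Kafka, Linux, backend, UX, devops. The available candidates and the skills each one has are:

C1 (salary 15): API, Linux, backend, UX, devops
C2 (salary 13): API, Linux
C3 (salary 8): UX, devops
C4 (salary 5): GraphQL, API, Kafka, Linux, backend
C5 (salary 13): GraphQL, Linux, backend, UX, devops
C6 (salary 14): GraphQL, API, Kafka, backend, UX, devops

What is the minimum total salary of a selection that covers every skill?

C3, C4 cover every skill at salary 8 + 5 = 13.
Any cover uses at least 2 candidates; among all covering selections none totals below 13.

13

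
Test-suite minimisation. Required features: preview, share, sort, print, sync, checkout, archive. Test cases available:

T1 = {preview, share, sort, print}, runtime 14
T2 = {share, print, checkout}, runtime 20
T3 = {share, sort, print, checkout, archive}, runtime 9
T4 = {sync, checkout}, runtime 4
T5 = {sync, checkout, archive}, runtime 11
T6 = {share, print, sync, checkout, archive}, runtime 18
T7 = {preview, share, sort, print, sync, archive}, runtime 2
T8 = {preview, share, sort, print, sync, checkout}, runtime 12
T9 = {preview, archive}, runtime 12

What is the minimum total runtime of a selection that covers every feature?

6

T4, T7 cover every feature at runtime 4 + 2 = 6.
Any cover uses at least 2 test cases; among all covering selections none totals below 6.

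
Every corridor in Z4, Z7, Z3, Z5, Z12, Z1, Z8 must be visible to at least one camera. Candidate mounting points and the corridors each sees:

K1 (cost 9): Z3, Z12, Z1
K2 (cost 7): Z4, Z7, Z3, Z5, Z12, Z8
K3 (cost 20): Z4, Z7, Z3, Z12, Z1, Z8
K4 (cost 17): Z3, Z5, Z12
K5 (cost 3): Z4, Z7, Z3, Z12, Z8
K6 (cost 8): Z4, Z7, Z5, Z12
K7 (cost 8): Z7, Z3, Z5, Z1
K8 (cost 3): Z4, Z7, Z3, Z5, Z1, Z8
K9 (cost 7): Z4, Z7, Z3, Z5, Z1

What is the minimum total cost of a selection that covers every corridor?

K5, K8 cover every corridor at cost 3 + 3 = 6.
Any cover uses at least 2 camera mounts; among all covering selections none totals below 6.

6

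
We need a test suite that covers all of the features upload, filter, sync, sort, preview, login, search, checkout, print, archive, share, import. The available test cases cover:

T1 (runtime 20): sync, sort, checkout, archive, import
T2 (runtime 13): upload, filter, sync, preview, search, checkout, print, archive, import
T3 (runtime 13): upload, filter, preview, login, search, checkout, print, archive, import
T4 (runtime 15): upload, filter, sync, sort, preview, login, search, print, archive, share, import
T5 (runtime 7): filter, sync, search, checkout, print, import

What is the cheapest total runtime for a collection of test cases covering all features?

22

T4, T5 cover every feature at runtime 15 + 7 = 22.
Any cover uses at least 2 test cases; among all covering selections none totals below 22.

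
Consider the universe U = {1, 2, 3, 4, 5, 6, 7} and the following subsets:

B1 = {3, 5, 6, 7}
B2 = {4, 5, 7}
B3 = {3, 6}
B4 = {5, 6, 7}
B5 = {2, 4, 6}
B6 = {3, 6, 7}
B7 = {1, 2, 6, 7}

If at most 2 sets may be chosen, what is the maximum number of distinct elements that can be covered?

6

Choosing B1, B5 covers {2, 3, 4, 5, 6, 7} — 6 elements.
No choice of 2 sets does better; here 1 is left uncovered.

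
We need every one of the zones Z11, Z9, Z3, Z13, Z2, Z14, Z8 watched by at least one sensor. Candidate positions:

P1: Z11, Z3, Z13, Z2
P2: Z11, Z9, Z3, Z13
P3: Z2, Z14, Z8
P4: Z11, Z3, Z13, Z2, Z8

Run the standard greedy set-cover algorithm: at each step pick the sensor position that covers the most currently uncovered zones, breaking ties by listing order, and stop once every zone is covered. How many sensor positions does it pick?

3

Pick 1: P4 covers 5 new zones (Z11, Z3, Z13, Z2, Z8).
Pick 2: P2 covers 1 new zones (Z9).
Pick 3: P3 covers 1 new zones (Z14).
Greedy uses 3 sensor positions. (The true minimum is 2.)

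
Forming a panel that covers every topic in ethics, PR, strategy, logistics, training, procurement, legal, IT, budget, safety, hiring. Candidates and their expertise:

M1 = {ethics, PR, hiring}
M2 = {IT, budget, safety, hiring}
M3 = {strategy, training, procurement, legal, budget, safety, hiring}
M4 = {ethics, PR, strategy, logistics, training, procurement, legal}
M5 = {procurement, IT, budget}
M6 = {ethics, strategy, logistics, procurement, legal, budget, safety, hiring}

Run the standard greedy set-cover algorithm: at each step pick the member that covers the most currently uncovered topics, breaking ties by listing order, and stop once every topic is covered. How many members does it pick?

3

Pick 1: M6 covers 8 new topics (ethics, strategy, logistics, procurement, legal, budget, safety, hiring).
Pick 2: M4 covers 2 new topics (PR, training).
Pick 3: M2 covers 1 new topics (IT).
Greedy uses 3 members. (The true minimum is 2.)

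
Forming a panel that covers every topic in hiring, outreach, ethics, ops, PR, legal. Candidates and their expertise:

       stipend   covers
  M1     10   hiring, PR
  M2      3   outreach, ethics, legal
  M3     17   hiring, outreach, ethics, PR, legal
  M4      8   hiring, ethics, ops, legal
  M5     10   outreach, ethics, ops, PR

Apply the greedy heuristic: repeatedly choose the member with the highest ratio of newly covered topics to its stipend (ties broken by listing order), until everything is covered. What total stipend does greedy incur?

Pick 1: M2 adds 3 new (outreach, ethics, legal) at stipend 3 (ratio 3/3).
Pick 2: M4 adds 2 new (hiring, ops) at stipend 8 (ratio 2/8).
Pick 3: M1 adds 1 new (PR) at stipend 10 (ratio 1/10).
Greedy total stipend: 3 + 8 + 10 = 21. (The true optimum is 18, so greedy overshoots here.)

21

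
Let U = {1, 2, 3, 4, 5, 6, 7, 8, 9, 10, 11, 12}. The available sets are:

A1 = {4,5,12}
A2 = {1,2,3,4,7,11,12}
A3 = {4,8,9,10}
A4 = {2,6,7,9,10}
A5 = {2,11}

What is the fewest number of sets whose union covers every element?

A1, A2, A3, A4 together cover {1, 2, 3, 4, 5, 6, 7, 8, 9, 10, 11, 12} — every element.
No 3 of the 5 sets cover everything (all 10 triples fall short), so 4 is minimum.

4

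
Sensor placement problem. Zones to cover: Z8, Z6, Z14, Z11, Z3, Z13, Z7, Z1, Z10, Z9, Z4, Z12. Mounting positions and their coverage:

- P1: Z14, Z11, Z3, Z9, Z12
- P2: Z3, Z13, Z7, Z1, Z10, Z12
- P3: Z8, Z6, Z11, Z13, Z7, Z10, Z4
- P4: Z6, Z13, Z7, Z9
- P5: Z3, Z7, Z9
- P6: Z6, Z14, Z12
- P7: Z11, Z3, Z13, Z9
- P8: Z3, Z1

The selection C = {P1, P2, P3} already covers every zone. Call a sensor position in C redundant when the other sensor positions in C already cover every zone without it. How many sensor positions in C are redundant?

0

Drop P1: Z14, Z9 uncovered — not redundant.
Drop P2: Z1 uncovered — not redundant.
Drop P3: Z8, Z6, Z4 uncovered — not redundant.
None of the sensor positions in C is redundant.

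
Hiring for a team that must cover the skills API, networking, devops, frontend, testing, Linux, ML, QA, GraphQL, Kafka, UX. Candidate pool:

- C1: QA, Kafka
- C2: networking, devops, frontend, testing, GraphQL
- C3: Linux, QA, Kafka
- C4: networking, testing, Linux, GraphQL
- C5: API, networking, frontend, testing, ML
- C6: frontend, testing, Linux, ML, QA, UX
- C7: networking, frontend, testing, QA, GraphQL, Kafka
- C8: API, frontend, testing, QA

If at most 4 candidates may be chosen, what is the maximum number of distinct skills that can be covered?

11

Choosing C1, C2, C5, C6 covers {API, networking, devops, frontend, testing, Linux, ML, QA, GraphQL, Kafka, UX} — 11 skills.
That is all 11 skills.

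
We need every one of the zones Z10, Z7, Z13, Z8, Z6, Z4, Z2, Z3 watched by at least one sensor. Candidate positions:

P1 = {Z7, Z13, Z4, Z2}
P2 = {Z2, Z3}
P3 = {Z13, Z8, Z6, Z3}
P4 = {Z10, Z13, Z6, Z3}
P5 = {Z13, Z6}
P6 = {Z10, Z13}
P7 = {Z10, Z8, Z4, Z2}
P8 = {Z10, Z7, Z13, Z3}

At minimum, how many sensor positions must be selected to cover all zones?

P1, P3, P4 together cover {Z10, Z7, Z13, Z8, Z6, Z4, Z2, Z3} — every zone.
No 2 of the 8 sensor positions cover everything (all 28 pairs fall short), so 3 is minimum.

3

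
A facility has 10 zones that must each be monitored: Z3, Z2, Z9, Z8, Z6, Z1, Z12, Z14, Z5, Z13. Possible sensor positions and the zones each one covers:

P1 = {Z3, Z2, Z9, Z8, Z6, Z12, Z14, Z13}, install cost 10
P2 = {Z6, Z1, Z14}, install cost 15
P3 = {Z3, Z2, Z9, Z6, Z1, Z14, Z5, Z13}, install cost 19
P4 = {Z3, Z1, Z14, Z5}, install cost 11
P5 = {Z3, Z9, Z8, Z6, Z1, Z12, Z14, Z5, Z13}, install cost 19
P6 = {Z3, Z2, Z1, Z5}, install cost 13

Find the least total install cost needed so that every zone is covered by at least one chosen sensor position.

P1, P4 cover every zone at install cost 10 + 11 = 21.
Any cover uses at least 2 sensor positions; among all covering selections none totals below 21.

21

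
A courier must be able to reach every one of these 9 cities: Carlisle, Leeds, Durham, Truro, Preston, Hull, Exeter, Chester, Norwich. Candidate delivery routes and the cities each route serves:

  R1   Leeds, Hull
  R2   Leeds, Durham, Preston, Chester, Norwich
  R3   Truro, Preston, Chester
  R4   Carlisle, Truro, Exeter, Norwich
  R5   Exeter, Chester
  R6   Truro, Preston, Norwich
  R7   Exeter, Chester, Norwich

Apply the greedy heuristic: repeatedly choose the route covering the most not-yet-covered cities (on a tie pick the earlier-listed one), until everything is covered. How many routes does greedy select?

3

Pick 1: R2 covers 5 new cities (Leeds, Durham, Preston, Chester, Norwich).
Pick 2: R4 covers 3 new cities (Carlisle, Truro, Exeter).
Pick 3: R1 covers 1 new cities (Hull).
Greedy uses 3 routes.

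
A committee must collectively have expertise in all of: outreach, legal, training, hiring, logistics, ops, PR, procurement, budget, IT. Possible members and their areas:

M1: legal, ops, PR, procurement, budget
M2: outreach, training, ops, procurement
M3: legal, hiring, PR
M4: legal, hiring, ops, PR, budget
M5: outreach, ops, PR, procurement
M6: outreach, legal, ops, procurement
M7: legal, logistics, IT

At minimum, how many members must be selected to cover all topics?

M2, M4, M7 together cover {outreach, legal, training, hiring, logistics, ops, PR, procurement, budget, IT} — every topic.
No 2 of the 7 members cover everything (all 21 pairs fall short), so 3 is minimum.
Greedy (largest uncovered first) would take M1, M2, M7, M3 — 4 members — but 3 suffice.

3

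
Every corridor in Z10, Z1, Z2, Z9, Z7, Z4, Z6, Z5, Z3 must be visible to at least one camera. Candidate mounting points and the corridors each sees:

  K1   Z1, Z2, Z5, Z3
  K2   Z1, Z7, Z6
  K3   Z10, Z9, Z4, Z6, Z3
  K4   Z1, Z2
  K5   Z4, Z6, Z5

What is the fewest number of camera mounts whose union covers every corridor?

K1, K2, K3 together cover {Z10, Z1, Z2, Z9, Z7, Z4, Z6, Z5, Z3} — every corridor.
No 2 of the 5 camera mounts cover everything (all 10 pairs fall short), so 3 is minimum.

3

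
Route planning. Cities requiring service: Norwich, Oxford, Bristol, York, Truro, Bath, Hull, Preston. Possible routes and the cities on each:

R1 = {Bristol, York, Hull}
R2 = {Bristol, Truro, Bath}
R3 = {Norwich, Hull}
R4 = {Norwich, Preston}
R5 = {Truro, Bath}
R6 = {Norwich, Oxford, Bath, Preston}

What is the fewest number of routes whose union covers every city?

R1, R2, R6 together cover {Norwich, Oxford, Bristol, York, Truro, Bath, Hull, Preston} — every city.
No 2 of the 6 routes cover everything (all 15 pairs fall short), so 3 is minimum.

3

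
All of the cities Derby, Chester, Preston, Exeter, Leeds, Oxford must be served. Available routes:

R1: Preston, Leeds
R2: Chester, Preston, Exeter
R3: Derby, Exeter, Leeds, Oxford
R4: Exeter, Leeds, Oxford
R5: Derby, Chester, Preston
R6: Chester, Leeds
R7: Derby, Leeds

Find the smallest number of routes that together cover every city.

R2, R3 together cover {Derby, Chester, Preston, Exeter, Leeds, Oxford} — every city.
No single route contains all 6 cities, so 2 is optimal.

2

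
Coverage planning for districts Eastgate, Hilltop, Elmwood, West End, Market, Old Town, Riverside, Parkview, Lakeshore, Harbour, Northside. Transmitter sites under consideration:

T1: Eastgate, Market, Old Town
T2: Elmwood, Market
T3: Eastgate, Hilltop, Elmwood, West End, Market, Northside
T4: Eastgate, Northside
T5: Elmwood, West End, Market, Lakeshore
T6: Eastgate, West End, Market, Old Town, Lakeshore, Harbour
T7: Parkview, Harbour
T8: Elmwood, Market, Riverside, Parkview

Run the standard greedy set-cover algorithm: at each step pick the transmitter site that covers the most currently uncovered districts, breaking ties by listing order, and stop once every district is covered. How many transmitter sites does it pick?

3

Pick 1: T3 covers 6 new districts (Eastgate, Hilltop, Elmwood, West End, Market, Northside).
Pick 2: T6 covers 3 new districts (Old Town, Lakeshore, Harbour).
Pick 3: T8 covers 2 new districts (Riverside, Parkview).
Greedy uses 3 transmitter sites.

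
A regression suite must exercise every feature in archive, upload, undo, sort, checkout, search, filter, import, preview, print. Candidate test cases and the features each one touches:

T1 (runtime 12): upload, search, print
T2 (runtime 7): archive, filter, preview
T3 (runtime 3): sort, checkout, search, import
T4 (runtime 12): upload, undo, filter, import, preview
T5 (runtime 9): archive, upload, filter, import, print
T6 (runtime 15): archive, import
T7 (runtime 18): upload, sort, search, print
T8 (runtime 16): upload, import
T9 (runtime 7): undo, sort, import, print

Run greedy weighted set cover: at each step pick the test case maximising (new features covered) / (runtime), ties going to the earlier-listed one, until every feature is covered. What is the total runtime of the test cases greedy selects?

Pick 1: T3 adds 4 new (sort, checkout, search, import) at runtime 3 (ratio 4/3).
Pick 2: T5 adds 4 new (archive, upload, filter, print) at runtime 9 (ratio 4/9).
Pick 3: T4 adds 2 new (undo, preview) at runtime 12 (ratio 2/12).
Greedy total runtime: 3 + 9 + 12 = 24.

24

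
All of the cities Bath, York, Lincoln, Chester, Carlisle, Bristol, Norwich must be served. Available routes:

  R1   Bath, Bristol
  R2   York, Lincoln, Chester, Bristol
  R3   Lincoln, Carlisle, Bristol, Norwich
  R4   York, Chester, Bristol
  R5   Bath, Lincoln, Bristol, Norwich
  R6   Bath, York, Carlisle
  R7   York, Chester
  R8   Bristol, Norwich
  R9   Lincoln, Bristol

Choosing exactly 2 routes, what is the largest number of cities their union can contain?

Choosing R2, R3 covers {York, Lincoln, Chester, Carlisle, Bristol, Norwich} — 6 cities.
No choice of 2 routes does better; here Bath is left uncovered.

6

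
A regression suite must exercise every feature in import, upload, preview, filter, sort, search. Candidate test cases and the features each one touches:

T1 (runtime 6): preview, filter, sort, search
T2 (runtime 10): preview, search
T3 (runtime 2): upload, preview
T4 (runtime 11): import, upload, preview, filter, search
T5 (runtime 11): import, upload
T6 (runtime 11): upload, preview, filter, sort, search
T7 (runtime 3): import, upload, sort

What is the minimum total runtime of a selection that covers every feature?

T1, T7 cover every feature at runtime 6 + 3 = 9.
Any cover uses at least 2 test cases; among all covering selections none totals below 9.

9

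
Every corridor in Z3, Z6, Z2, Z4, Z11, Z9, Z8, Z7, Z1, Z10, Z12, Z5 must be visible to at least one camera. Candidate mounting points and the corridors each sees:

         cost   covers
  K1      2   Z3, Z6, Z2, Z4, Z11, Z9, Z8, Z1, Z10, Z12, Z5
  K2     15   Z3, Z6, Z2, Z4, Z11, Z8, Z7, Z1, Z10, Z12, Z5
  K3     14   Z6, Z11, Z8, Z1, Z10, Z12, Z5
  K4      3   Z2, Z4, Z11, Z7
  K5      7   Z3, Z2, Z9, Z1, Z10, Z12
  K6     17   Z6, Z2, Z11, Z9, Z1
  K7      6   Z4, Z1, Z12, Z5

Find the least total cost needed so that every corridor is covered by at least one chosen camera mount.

5

K1, K4 cover every corridor at cost 2 + 3 = 5.
Any cover uses at least 2 camera mounts; among all covering selections none totals below 5.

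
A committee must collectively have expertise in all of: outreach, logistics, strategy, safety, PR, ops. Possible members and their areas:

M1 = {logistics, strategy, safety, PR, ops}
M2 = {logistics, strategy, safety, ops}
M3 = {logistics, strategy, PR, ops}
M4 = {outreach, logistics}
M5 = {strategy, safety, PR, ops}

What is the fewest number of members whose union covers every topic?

2

M1, M4 together cover {outreach, logistics, strategy, safety, PR, ops} — every topic.
No single member contains all 6 topics, so 2 is optimal.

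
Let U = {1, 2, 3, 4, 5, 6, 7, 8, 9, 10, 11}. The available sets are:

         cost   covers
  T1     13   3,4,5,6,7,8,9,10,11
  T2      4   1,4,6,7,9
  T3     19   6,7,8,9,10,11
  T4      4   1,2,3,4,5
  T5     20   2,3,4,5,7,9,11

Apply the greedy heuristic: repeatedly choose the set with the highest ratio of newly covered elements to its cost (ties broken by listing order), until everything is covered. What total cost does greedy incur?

21

Pick 1: T2 adds 5 new (1, 4, 6, 7, 9) at cost 4 (ratio 5/4).
Pick 2: T4 adds 3 new (2, 3, 5) at cost 4 (ratio 3/4).
Pick 3: T1 adds 3 new (8, 10, 11) at cost 13 (ratio 3/13).
Greedy total cost: 4 + 4 + 13 = 21. (The true optimum is 17, so greedy overshoots here.)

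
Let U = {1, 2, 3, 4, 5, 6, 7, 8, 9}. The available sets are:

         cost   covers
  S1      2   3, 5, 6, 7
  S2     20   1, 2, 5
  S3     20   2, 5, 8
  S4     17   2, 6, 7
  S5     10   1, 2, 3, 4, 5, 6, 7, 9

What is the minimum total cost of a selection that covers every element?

30

S3, S5 cover every element at cost 20 + 10 = 30.
Any cover uses at least 2 sets; among all covering selections none totals below 30.
Greedy by coverage-per-cost would pick S1, S5, S3 for 32 — worse than the optimum 30.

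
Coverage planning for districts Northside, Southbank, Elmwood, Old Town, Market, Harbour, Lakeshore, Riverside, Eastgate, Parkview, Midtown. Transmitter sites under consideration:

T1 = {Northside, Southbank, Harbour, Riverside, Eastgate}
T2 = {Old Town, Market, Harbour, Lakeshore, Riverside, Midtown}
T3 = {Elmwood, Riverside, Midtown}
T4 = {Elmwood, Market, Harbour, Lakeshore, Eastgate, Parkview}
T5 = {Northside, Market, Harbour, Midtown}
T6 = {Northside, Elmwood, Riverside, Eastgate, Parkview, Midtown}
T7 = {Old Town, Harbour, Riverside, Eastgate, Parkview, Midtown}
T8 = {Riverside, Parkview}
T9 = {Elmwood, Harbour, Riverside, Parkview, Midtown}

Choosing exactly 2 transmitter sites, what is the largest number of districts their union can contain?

10

Choosing T2, T6 covers {Northside, Elmwood, Old Town, Market, Harbour, Lakeshore, Riverside, Eastgate, Parkview, Midtown} — 10 districts.
No choice of 2 transmitter sites does better; here Southbank is left uncovered.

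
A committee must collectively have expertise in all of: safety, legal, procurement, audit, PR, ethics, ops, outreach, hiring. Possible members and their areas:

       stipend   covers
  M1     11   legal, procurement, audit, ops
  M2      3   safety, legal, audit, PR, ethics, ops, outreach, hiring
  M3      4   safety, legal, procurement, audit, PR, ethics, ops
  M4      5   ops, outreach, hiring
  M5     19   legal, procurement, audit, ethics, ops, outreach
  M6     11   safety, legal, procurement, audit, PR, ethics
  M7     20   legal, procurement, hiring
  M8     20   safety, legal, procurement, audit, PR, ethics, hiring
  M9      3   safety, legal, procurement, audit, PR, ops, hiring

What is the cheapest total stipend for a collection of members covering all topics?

M2, M9 cover every topic at stipend 3 + 3 = 6.
Any cover uses at least 2 members; among all covering selections none totals below 6.

6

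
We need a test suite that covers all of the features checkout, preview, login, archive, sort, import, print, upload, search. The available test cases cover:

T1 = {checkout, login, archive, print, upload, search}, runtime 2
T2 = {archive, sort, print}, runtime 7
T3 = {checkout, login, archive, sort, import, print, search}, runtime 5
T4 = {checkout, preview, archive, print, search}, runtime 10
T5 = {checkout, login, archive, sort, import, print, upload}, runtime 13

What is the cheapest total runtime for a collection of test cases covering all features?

17

T1, T3, T4 cover every feature at runtime 2 + 5 + 10 = 17.
Any cover uses at least 2 test cases; among all covering selections none totals below 17.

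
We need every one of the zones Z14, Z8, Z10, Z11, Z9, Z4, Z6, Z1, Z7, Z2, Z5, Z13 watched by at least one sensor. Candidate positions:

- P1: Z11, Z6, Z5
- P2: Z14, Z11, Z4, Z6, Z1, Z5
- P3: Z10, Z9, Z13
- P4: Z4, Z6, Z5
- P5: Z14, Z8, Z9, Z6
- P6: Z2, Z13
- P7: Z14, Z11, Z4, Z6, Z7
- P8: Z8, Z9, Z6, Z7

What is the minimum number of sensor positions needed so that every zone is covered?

4

P2, P3, P6, P8 together cover {Z14, Z8, Z10, Z11, Z9, Z4, Z6, Z1, Z7, Z2, Z5, Z13} — every zone.
No 3 of the 8 sensor positions cover everything (all 56 triples fall short), so 4 is minimum.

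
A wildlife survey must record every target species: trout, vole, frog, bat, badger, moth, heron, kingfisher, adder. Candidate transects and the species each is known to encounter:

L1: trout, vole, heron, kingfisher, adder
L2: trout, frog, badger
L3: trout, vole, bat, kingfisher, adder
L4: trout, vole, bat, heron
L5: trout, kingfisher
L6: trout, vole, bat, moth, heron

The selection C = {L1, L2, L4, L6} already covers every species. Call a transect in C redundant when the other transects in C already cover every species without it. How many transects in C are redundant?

1

Drop L1: kingfisher, adder uncovered — not redundant.
Drop L2: frog, badger uncovered — not redundant.
Drop L4: the rest still cover every species — redundant.
Drop L6: moth uncovered — not redundant.
1 redundant: L4.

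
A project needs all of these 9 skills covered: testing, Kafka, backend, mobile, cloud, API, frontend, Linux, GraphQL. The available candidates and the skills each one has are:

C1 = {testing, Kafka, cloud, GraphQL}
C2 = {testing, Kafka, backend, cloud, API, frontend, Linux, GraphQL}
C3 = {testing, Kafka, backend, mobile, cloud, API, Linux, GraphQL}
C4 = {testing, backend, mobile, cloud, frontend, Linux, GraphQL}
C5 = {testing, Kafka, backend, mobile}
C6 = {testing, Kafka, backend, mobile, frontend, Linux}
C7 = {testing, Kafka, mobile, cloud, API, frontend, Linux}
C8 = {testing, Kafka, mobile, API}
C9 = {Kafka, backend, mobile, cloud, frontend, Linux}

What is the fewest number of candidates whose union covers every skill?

2

C2, C3 together cover {testing, Kafka, backend, mobile, cloud, API, frontend, Linux, GraphQL} — every skill.
No single candidate contains all 9 skills, so 2 is optimal.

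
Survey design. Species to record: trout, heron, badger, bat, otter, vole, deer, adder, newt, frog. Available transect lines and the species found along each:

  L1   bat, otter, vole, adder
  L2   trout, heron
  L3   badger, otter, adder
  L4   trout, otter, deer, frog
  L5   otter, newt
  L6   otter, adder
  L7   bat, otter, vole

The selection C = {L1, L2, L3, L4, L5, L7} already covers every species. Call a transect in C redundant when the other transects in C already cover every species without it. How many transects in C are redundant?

2

Drop L1: the rest still cover every species — redundant.
Drop L2: heron uncovered — not redundant.
Drop L3: badger uncovered — not redundant.
Drop L4: deer, frog uncovered — not redundant.
Drop L5: newt uncovered — not redundant.
Drop L7: the rest still cover every species — redundant.
2 redundant: L1, L7.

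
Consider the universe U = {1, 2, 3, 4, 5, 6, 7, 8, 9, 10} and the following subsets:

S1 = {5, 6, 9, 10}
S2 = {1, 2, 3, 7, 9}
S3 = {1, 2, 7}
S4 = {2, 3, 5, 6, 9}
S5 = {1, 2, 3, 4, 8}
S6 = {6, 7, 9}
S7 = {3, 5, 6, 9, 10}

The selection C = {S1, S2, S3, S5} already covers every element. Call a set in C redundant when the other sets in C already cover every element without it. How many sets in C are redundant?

2

Drop S1: 5, 6, 10 uncovered — not redundant.
Drop S2: the rest still cover every element — redundant.
Drop S3: the rest still cover every element — redundant.
Drop S5: 4, 8 uncovered — not redundant.
2 redundant: S2, S3.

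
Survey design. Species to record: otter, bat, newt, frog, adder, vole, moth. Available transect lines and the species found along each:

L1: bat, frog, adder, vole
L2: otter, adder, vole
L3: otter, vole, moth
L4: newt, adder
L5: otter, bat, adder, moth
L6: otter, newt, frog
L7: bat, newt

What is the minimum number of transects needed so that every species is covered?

L1, L3, L4 together cover {otter, bat, newt, frog, adder, vole, moth} — every species.
No 2 of the 7 transects cover everything (all 21 pairs fall short), so 3 is minimum.

3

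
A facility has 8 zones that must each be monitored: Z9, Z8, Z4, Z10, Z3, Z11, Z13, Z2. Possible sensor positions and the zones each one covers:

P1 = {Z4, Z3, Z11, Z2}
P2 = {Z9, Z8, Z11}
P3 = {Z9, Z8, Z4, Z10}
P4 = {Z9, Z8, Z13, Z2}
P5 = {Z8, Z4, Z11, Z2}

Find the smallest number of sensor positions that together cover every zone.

3

P1, P3, P4 together cover {Z9, Z8, Z4, Z10, Z3, Z11, Z13, Z2} — every zone.
No 2 of the 5 sensor positions cover everything (all 10 pairs fall short), so 3 is minimum.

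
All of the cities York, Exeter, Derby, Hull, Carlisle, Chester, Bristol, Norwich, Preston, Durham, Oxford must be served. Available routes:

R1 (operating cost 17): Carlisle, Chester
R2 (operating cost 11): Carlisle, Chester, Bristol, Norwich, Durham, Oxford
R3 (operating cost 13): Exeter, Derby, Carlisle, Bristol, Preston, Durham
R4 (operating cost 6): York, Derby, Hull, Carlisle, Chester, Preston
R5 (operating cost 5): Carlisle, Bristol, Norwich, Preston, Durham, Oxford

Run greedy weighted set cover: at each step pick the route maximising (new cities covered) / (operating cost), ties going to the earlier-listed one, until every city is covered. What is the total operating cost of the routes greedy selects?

24

Pick 1: R5 adds 6 new (Carlisle, Bristol, Norwich, Preston, Durham, Oxford) at operating cost 5 (ratio 6/5).
Pick 2: R4 adds 4 new (York, Derby, Hull, Chester) at operating cost 6 (ratio 4/6).
Pick 3: R3 adds 1 new (Exeter) at operating cost 13 (ratio 1/13).
Greedy total operating cost: 5 + 6 + 13 = 24.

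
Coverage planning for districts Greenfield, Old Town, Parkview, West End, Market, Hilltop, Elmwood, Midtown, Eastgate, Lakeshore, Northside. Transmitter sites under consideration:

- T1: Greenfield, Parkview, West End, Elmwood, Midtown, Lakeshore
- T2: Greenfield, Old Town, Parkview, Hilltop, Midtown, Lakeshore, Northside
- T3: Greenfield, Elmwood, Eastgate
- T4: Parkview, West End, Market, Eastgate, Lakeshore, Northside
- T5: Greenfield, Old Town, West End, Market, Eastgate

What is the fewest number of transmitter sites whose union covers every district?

3

T1, T2, T4 together cover {Greenfield, Old Town, Parkview, West End, Market, Hilltop, Elmwood, Midtown, Eastgate, Lakeshore, Northside} — every district.
No 2 of the 5 transmitter sites cover everything (all 10 pairs fall short), so 3 is minimum.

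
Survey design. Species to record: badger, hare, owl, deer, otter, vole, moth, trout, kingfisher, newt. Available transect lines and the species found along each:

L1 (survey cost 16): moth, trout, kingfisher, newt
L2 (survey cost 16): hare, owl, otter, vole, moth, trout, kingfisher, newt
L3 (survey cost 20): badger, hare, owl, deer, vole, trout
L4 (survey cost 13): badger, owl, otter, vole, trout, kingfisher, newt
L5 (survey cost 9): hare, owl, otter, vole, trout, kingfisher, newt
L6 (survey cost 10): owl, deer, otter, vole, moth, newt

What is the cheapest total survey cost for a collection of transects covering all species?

32

L4, L5, L6 cover every species at survey cost 13 + 9 + 10 = 32.
Any cover uses at least 2 transects; among all covering selections none totals below 32.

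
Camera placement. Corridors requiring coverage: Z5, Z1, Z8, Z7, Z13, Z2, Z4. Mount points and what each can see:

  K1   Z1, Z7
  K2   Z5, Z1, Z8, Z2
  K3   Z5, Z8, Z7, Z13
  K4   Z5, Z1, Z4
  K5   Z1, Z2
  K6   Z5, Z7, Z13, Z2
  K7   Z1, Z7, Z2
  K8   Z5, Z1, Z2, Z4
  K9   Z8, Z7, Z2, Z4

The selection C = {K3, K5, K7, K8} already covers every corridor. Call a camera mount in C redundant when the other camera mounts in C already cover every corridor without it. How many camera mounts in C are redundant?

2

Drop K3: Z8, Z13 uncovered — not redundant.
Drop K5: the rest still cover every corridor — redundant.
Drop K7: the rest still cover every corridor — redundant.
Drop K8: Z4 uncovered — not redundant.
2 redundant: K5, K7.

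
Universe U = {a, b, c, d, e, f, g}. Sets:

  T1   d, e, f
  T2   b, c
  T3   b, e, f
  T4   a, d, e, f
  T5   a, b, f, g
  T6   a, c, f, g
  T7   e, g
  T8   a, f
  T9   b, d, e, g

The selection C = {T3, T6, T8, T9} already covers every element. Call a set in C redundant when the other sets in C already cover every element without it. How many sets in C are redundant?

2

Drop T3: the rest still cover every element — redundant.
Drop T6: c uncovered — not redundant.
Drop T8: the rest still cover every element — redundant.
Drop T9: d uncovered — not redundant.
2 redundant: T3, T8.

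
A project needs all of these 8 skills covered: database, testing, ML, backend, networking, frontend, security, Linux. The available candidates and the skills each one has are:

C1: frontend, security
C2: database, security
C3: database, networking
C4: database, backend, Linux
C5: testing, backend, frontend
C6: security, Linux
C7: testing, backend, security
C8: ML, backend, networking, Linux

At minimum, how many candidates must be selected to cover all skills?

C2, C5, C8 together cover {database, testing, ML, backend, networking, frontend, security, Linux} — every skill.
No 2 of the 8 candidates cover everything (all 28 pairs fall short), so 3 is minimum.
Greedy (largest uncovered first) would take C8, C1, C2, C5 — 4 candidates — but 3 suffice.

3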